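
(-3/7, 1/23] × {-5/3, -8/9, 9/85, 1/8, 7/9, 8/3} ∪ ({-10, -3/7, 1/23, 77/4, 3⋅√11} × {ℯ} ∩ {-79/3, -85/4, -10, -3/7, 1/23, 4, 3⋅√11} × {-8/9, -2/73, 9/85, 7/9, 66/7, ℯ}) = ({-10, -3/7, 1/23, 3⋅√11} × {ℯ}) ∪ ((-3/7, 1/23] × {-5/3, -8/9, 9/85, 1/8, 7/9, 8/3})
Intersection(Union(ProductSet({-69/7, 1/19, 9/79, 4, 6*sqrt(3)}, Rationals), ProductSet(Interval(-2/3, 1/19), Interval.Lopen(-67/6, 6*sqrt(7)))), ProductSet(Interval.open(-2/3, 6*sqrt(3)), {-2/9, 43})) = Union(ProductSet({1/19, 9/79, 4}, {-2/9, 43}), ProductSet(Interval.Lopen(-2/3, 1/19), {-2/9}))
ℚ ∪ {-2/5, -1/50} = ℚ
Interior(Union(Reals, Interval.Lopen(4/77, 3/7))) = Interval(-oo, oo)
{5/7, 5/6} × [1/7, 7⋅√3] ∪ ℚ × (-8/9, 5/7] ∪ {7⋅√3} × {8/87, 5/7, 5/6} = (ℚ × (-8/9, 5/7]) ∪ ({7⋅√3} × {8/87, 5/7, 5/6}) ∪ ({5/7, 5/6} × [1/7, 7⋅√3])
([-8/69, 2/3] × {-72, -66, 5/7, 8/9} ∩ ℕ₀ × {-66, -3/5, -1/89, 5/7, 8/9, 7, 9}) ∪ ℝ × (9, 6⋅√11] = ({0} × {-66, 5/7, 8/9}) ∪ (ℝ × (9, 6⋅√11])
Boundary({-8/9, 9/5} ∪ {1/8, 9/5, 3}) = {-8/9, 1/8, 9/5, 3}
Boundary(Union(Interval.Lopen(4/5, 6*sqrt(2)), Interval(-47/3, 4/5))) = {-47/3, 6*sqrt(2)}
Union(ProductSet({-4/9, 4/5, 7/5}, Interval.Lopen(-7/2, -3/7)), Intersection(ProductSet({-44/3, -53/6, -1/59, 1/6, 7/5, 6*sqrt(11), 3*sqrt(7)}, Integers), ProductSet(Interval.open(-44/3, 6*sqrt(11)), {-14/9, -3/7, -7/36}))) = ProductSet({-4/9, 4/5, 7/5}, Interval.Lopen(-7/2, -3/7))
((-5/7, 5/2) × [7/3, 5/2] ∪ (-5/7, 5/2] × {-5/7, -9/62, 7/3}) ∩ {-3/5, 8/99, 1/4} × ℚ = {-3/5, 8/99, 1/4} × ({-5/7, -9/62} ∪ (ℚ ∩ [7/3, 5/2]))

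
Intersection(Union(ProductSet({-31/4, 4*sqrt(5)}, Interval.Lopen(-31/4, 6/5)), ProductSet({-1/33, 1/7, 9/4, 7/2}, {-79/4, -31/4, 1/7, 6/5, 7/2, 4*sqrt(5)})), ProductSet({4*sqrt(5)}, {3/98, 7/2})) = ProductSet({4*sqrt(5)}, {3/98})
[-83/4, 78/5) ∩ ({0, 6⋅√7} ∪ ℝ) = [-83/4, 78/5)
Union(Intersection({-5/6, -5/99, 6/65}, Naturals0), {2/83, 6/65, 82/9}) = {2/83, 6/65, 82/9}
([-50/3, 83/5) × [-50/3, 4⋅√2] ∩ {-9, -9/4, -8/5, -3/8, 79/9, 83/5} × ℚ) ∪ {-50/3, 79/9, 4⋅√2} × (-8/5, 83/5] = ({-50/3, 79/9, 4⋅√2} × (-8/5, 83/5]) ∪ ({-9, -9/4, -8/5, -3/8, 79/9} × (ℚ ∩ [-50/3, 4⋅√2]))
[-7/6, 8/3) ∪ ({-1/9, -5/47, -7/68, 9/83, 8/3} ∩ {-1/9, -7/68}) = [-7/6, 8/3)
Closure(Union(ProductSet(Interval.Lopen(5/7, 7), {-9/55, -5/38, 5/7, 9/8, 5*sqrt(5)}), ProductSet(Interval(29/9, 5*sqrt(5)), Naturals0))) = Union(ProductSet(Interval(5/7, 7), {-9/55, -5/38, 5/7, 9/8, 5*sqrt(5)}), ProductSet(Interval(29/9, 5*sqrt(5)), Naturals0))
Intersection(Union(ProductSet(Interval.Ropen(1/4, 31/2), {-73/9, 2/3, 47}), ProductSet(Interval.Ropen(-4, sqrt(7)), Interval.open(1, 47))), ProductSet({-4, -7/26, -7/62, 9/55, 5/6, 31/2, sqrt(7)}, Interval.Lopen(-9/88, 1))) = ProductSet({5/6, sqrt(7)}, {2/3})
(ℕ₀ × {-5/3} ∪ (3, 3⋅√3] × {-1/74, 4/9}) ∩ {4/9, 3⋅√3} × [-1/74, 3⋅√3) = {3⋅√3} × {-1/74, 4/9}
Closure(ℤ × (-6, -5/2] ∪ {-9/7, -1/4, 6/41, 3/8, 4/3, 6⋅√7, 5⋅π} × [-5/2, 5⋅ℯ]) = (ℤ × [-6, -5/2]) ∪ ({-9/7, -1/4, 6/41, 3/8, 4/3, 6⋅√7, 5⋅π} × [-5/2, 5⋅ℯ])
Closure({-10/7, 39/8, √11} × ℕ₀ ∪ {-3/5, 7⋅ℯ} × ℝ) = ({-3/5, 7⋅ℯ} × ℝ) ∪ ({-10/7, 39/8, √11} × ℕ₀)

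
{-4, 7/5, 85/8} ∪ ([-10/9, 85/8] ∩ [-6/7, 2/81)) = {-4, 7/5, 85/8} ∪ [-6/7, 2/81)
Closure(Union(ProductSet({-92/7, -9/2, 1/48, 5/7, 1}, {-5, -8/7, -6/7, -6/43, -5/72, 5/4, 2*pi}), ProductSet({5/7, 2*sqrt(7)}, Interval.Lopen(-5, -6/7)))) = Union(ProductSet({5/7, 2*sqrt(7)}, Interval(-5, -6/7)), ProductSet({-92/7, -9/2, 1/48, 5/7, 1}, {-5, -8/7, -6/7, -6/43, -5/72, 5/4, 2*pi}))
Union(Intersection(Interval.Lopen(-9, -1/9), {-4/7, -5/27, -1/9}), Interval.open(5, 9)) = Union({-4/7, -5/27, -1/9}, Interval.open(5, 9))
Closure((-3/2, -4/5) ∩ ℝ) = [-3/2, -4/5]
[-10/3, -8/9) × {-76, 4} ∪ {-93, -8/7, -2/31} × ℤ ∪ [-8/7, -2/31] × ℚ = ({-93, -8/7, -2/31} × ℤ) ∪ ([-8/7, -2/31] × ℚ) ∪ ([-10/3, -8/9) × {-76, 4})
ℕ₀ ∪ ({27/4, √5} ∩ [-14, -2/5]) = ℕ₀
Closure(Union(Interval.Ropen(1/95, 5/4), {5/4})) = Interval(1/95, 5/4)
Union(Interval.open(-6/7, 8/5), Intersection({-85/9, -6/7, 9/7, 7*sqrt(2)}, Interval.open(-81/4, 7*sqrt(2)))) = Union({-85/9}, Interval.Ropen(-6/7, 8/5))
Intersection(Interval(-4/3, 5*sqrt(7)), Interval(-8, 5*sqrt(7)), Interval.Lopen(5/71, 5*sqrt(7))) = Interval.Lopen(5/71, 5*sqrt(7))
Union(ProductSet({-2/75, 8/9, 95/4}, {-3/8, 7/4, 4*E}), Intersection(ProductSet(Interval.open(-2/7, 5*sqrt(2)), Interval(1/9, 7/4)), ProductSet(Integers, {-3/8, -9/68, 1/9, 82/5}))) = Union(ProductSet({-2/75, 8/9, 95/4}, {-3/8, 7/4, 4*E}), ProductSet(Range(0, 8, 1), {1/9}))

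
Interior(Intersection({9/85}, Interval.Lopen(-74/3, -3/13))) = EmptySet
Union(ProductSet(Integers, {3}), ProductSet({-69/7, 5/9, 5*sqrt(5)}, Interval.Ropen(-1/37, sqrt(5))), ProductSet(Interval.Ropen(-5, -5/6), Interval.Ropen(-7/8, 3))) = Union(ProductSet({-69/7, 5/9, 5*sqrt(5)}, Interval.Ropen(-1/37, sqrt(5))), ProductSet(Integers, {3}), ProductSet(Interval.Ropen(-5, -5/6), Interval.Ropen(-7/8, 3)))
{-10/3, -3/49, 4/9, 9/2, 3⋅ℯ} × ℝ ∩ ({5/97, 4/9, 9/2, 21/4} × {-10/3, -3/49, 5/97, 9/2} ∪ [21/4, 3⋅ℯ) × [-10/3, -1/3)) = {4/9, 9/2} × {-10/3, -3/49, 5/97, 9/2}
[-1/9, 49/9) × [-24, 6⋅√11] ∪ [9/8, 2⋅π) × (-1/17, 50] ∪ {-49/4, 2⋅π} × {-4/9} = ({-49/4, 2⋅π} × {-4/9}) ∪ ([9/8, 2⋅π) × (-1/17, 50]) ∪ ([-1/9, 49/9) × [-24, 6⋅√11])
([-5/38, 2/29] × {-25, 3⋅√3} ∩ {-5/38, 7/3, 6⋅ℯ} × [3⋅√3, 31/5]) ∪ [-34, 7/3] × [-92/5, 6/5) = ({-5/38} × {3⋅√3}) ∪ ([-34, 7/3] × [-92/5, 6/5))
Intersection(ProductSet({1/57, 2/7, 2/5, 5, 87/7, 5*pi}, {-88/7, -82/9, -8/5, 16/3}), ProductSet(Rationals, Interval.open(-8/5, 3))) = EmptySet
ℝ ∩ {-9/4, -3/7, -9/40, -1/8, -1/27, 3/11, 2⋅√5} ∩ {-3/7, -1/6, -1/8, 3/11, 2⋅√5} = {-3/7, -1/8, 3/11, 2⋅√5}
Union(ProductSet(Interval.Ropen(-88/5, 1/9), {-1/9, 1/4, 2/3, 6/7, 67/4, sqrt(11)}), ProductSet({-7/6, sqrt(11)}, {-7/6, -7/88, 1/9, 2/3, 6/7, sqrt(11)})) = Union(ProductSet({-7/6, sqrt(11)}, {-7/6, -7/88, 1/9, 2/3, 6/7, sqrt(11)}), ProductSet(Interval.Ropen(-88/5, 1/9), {-1/9, 1/4, 2/3, 6/7, 67/4, sqrt(11)}))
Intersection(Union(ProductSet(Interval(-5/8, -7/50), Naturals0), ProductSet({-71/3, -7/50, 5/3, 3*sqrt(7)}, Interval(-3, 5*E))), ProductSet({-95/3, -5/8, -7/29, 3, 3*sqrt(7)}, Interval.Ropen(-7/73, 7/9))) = Union(ProductSet({3*sqrt(7)}, Interval.Ropen(-7/73, 7/9)), ProductSet({-5/8, -7/29}, Range(0, 1, 1)))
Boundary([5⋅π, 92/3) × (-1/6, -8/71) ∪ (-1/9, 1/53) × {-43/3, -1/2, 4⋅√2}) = ({92/3, 5⋅π} × [-1/6, -8/71]) ∪ ([5⋅π, 92/3] × {-1/6, -8/71}) ∪ ([-1/9, 1/53] × {-43/3, -1/2, 4⋅√2})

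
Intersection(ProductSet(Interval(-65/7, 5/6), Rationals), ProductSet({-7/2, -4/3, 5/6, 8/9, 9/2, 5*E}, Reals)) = ProductSet({-7/2, -4/3, 5/6}, Rationals)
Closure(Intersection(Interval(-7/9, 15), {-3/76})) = {-3/76}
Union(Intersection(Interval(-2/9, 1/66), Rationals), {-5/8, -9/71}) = Union({-5/8}, Intersection(Interval(-2/9, 1/66), Rationals))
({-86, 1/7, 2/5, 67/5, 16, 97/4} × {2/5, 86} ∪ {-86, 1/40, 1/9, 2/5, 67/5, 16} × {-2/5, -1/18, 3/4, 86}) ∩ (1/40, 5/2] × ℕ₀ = {1/9, 1/7, 2/5} × {86}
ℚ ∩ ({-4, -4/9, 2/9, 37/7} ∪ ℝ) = ℚ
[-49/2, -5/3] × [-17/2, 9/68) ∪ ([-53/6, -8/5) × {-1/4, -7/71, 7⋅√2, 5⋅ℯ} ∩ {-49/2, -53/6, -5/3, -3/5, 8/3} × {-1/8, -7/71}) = [-49/2, -5/3] × [-17/2, 9/68)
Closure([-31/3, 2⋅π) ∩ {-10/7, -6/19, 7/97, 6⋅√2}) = {-10/7, -6/19, 7/97}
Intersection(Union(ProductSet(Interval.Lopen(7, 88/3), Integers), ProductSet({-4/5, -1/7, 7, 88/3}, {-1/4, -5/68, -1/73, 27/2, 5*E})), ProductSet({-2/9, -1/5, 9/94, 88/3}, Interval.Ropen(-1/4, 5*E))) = ProductSet({88/3}, Union({-1/4, -5/68, -1/73, 27/2}, Range(0, 14, 1)))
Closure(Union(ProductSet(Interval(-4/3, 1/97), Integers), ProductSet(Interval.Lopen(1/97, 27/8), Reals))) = Union(ProductSet(Interval(-4/3, 1/97), Integers), ProductSet(Interval(1/97, 27/8), Reals))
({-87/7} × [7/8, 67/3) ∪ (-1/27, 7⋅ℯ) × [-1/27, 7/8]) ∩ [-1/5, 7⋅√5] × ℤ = (-1/27, 7⋅√5] × {0}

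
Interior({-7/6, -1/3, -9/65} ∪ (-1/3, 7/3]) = (-1/3, 7/3)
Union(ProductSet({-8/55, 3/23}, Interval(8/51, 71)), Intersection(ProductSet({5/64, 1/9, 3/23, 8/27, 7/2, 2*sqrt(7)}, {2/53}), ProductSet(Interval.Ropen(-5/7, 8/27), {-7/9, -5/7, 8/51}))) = ProductSet({-8/55, 3/23}, Interval(8/51, 71))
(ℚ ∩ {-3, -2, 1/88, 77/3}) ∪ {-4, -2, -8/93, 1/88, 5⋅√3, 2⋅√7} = {-4, -3, -2, -8/93, 1/88, 77/3, 5⋅√3, 2⋅√7}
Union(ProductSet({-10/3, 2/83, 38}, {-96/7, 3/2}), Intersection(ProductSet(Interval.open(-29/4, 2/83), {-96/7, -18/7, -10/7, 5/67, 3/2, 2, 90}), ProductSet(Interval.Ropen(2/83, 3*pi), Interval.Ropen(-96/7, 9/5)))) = ProductSet({-10/3, 2/83, 38}, {-96/7, 3/2})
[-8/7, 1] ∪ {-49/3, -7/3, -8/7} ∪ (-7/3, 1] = {-49/3} ∪ [-7/3, 1]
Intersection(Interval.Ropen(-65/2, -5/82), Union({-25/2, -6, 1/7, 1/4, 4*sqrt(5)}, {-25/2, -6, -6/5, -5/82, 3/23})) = {-25/2, -6, -6/5}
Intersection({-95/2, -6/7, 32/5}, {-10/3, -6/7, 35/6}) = {-6/7}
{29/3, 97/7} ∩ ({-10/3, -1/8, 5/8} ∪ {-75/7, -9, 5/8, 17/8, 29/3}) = {29/3}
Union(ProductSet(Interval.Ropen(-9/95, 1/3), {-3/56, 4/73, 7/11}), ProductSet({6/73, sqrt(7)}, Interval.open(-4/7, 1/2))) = Union(ProductSet({6/73, sqrt(7)}, Interval.open(-4/7, 1/2)), ProductSet(Interval.Ropen(-9/95, 1/3), {-3/56, 4/73, 7/11}))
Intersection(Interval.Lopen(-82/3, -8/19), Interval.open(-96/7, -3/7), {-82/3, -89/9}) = {-89/9}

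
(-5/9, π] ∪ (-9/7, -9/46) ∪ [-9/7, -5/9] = [-9/7, π]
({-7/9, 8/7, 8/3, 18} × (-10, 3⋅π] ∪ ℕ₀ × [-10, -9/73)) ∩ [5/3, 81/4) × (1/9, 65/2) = {8/3, 18} × (1/9, 3⋅π]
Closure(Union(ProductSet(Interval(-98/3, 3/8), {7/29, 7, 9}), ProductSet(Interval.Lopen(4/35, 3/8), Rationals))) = Union(ProductSet(Interval(-98/3, 3/8), {7/29, 7, 9}), ProductSet(Interval(4/35, 3/8), Reals))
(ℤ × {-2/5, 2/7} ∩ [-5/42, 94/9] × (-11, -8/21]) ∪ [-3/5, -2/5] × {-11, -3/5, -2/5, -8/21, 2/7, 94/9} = ({0, 1, …, 10} × {-2/5}) ∪ ([-3/5, -2/5] × {-11, -3/5, -2/5, -8/21, 2/7, 94/9})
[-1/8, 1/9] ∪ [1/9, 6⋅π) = [-1/8, 6⋅π)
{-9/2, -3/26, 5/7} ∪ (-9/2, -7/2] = [-9/2, -7/2] ∪ {-3/26, 5/7}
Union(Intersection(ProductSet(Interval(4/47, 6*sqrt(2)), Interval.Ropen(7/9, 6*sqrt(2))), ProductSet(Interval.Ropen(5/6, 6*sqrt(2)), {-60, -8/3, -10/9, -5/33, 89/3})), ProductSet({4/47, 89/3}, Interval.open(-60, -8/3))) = ProductSet({4/47, 89/3}, Interval.open(-60, -8/3))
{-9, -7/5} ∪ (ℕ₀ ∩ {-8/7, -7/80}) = {-9, -7/5}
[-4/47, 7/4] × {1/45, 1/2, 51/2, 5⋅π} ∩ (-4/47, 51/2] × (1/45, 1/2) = ∅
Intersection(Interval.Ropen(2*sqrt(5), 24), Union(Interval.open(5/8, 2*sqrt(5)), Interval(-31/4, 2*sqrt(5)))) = {2*sqrt(5)}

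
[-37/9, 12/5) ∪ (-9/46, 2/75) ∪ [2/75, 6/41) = [-37/9, 12/5)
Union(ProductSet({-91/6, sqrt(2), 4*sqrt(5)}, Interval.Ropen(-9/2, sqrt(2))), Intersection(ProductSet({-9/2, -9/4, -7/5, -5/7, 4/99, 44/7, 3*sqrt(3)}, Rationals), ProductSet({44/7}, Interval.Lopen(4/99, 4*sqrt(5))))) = Union(ProductSet({44/7}, Intersection(Interval.Lopen(4/99, 4*sqrt(5)), Rationals)), ProductSet({-91/6, sqrt(2), 4*sqrt(5)}, Interval.Ropen(-9/2, sqrt(2))))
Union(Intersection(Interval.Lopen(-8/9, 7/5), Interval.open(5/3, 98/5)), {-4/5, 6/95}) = {-4/5, 6/95}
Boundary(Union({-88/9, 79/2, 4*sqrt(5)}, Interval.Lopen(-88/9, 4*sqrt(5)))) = {-88/9, 79/2, 4*sqrt(5)}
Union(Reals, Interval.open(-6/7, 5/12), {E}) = Interval(-oo, oo)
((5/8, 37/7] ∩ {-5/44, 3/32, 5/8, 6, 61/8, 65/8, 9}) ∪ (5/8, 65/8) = (5/8, 65/8)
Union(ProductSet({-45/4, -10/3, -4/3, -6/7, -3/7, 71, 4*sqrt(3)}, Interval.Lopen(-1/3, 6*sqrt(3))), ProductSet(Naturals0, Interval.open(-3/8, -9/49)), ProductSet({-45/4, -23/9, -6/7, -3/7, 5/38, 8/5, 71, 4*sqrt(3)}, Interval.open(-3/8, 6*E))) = Union(ProductSet({-45/4, -10/3, -4/3, -6/7, -3/7, 71, 4*sqrt(3)}, Interval.Lopen(-1/3, 6*sqrt(3))), ProductSet({-45/4, -23/9, -6/7, -3/7, 5/38, 8/5, 71, 4*sqrt(3)}, Interval.open(-3/8, 6*E)), ProductSet(Naturals0, Interval.open(-3/8, -9/49)))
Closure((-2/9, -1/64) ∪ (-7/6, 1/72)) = [-7/6, 1/72]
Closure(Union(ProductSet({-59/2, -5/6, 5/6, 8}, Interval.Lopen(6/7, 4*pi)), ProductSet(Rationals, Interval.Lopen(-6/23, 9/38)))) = Union(ProductSet({-59/2, -5/6, 5/6, 8}, Interval(6/7, 4*pi)), ProductSet(Reals, Interval(-6/23, 9/38)))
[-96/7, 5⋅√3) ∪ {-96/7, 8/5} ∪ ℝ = (-∞, ∞)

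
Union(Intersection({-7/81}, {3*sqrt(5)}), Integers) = Integers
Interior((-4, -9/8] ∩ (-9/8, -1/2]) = ∅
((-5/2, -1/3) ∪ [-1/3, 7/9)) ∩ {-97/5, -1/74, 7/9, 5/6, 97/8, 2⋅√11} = {-1/74}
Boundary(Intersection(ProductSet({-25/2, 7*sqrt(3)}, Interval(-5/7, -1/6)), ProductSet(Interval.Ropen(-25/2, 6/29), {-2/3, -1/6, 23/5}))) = ProductSet({-25/2}, {-2/3, -1/6})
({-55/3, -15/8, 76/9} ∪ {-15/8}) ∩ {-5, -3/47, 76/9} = {76/9}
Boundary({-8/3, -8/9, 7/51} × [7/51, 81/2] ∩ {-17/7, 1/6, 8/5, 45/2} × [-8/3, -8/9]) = ∅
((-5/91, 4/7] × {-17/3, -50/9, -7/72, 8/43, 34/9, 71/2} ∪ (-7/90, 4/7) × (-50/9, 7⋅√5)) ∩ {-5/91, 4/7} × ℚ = ({4/7} × {-17/3, -50/9, -7/72, 8/43, 34/9, 71/2}) ∪ ({-5/91} × (ℚ ∩ (-50/9, 7⋅√5)))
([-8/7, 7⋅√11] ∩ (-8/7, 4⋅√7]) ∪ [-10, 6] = [-10, 4⋅√7]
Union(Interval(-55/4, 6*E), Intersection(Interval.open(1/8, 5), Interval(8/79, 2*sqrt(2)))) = Interval(-55/4, 6*E)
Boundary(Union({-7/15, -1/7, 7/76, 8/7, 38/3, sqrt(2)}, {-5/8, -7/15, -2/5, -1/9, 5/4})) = {-5/8, -7/15, -2/5, -1/7, -1/9, 7/76, 8/7, 5/4, 38/3, sqrt(2)}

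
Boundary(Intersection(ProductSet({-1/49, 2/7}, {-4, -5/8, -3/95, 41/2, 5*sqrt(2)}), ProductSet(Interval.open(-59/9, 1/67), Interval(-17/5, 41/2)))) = ProductSet({-1/49}, {-5/8, -3/95, 41/2, 5*sqrt(2)})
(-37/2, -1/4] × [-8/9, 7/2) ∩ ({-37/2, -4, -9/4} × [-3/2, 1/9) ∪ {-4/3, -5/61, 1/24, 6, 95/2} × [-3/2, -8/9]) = ({-4/3} × {-8/9}) ∪ ({-4, -9/4} × [-8/9, 1/9))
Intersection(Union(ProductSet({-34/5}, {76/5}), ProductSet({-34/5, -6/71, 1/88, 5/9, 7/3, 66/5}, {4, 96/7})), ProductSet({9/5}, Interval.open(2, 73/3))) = EmptySet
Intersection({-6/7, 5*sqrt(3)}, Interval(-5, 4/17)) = {-6/7}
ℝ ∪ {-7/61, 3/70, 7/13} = ℝ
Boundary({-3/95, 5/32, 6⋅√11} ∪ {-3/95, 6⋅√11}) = {-3/95, 5/32, 6⋅√11}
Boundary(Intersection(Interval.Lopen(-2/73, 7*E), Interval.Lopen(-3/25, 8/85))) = {-2/73, 8/85}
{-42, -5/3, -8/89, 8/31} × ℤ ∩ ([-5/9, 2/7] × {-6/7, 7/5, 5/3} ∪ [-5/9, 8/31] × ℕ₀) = {-8/89, 8/31} × ℕ₀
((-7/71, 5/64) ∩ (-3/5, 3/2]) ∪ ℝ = (-∞, ∞)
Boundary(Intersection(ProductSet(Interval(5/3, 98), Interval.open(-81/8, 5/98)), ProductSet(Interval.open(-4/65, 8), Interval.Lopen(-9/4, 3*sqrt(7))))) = Union(ProductSet({5/3, 8}, Interval(-9/4, 5/98)), ProductSet(Interval(5/3, 8), {-9/4, 5/98}))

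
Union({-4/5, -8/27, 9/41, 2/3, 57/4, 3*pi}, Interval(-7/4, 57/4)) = Interval(-7/4, 57/4)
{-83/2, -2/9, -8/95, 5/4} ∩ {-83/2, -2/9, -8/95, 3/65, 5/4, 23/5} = {-83/2, -2/9, -8/95, 5/4}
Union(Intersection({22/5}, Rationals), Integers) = Union({22/5}, Integers)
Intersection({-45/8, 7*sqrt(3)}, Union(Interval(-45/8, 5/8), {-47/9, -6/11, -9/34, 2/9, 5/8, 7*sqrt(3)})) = {-45/8, 7*sqrt(3)}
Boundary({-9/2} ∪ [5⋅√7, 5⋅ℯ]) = {-9/2, 5⋅√7, 5⋅ℯ}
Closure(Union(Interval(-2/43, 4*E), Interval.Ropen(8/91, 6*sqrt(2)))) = Interval(-2/43, 4*E)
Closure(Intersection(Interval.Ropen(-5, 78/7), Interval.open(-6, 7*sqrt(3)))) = Interval(-5, 78/7)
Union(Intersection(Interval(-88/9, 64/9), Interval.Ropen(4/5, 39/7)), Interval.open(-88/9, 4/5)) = Interval.open(-88/9, 39/7)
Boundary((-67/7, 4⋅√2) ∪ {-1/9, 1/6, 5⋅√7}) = {-67/7, 4⋅√2, 5⋅√7}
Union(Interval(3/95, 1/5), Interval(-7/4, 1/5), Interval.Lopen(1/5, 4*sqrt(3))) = Interval(-7/4, 4*sqrt(3))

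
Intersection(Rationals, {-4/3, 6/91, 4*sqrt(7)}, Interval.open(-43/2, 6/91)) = {-4/3}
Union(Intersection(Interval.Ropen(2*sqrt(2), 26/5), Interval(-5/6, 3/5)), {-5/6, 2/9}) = {-5/6, 2/9}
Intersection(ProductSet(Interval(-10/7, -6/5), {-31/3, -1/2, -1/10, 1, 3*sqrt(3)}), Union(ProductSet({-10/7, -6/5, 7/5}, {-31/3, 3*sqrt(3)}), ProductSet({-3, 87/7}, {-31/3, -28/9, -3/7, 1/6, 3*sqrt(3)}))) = ProductSet({-10/7, -6/5}, {-31/3, 3*sqrt(3)})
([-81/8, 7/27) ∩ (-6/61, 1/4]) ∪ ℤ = ℤ ∪ (-6/61, 1/4]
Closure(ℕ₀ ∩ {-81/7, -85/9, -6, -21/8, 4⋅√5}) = ∅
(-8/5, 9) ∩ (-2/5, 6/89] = (-2/5, 6/89]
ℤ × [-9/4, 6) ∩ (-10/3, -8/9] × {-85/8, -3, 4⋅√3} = ∅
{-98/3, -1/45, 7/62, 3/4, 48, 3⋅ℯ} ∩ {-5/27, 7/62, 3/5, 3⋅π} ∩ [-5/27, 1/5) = {7/62}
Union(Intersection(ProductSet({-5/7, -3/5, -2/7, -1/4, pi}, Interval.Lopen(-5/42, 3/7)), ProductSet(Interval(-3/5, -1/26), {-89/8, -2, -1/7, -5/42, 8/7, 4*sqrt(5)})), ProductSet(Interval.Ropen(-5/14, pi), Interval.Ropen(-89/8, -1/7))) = ProductSet(Interval.Ropen(-5/14, pi), Interval.Ropen(-89/8, -1/7))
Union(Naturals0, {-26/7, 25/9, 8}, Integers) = Union({-26/7, 25/9}, Integers)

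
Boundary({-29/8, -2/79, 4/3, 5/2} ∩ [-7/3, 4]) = {-2/79, 4/3, 5/2}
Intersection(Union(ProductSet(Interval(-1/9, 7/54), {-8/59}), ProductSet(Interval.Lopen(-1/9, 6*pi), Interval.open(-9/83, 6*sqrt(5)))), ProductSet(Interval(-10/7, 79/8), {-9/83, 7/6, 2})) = ProductSet(Interval.Lopen(-1/9, 79/8), {7/6, 2})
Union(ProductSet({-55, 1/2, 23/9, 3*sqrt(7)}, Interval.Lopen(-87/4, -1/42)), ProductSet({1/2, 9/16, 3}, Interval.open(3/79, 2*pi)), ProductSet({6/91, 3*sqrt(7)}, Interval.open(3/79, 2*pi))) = Union(ProductSet({-55, 1/2, 23/9, 3*sqrt(7)}, Interval.Lopen(-87/4, -1/42)), ProductSet({6/91, 1/2, 9/16, 3, 3*sqrt(7)}, Interval.open(3/79, 2*pi)))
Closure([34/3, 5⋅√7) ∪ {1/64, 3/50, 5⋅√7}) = {1/64, 3/50} ∪ [34/3, 5⋅√7]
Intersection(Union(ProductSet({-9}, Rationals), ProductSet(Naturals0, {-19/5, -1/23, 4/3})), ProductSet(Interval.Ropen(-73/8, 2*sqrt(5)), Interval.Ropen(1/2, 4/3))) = ProductSet({-9}, Intersection(Interval.Ropen(1/2, 4/3), Rationals))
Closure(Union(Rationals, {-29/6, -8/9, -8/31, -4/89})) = Reals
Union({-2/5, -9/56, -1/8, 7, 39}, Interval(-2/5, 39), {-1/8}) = Interval(-2/5, 39)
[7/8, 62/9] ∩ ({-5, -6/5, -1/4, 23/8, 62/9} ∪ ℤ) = {1, 2, …, 6} ∪ {23/8, 62/9}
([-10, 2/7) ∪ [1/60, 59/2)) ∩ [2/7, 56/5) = [2/7, 56/5)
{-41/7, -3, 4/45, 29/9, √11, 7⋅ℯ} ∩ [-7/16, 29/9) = {4/45}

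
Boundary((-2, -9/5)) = {-2, -9/5}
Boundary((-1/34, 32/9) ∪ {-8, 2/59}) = {-8, -1/34, 32/9}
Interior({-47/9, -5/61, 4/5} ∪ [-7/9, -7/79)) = (-7/9, -7/79)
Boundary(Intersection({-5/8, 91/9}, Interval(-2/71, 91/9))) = {91/9}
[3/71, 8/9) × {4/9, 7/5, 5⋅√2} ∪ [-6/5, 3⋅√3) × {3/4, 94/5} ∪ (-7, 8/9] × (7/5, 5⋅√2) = ([-6/5, 3⋅√3) × {3/4, 94/5}) ∪ ([3/71, 8/9) × {4/9, 7/5, 5⋅√2}) ∪ ((-7, 8/9] × (7/5, 5⋅√2))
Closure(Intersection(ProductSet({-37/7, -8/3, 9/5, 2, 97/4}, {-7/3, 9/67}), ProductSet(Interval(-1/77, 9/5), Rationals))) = ProductSet({9/5}, {-7/3, 9/67})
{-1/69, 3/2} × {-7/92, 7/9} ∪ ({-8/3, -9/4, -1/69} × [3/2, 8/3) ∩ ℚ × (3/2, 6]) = ({-1/69, 3/2} × {-7/92, 7/9}) ∪ ({-8/3, -9/4, -1/69} × (3/2, 8/3))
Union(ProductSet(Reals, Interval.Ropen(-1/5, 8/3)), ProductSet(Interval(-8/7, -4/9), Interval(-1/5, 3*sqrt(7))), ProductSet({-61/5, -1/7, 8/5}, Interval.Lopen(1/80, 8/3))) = Union(ProductSet({-61/5, -1/7, 8/5}, Interval.Lopen(1/80, 8/3)), ProductSet(Interval(-8/7, -4/9), Interval(-1/5, 3*sqrt(7))), ProductSet(Reals, Interval.Ropen(-1/5, 8/3)))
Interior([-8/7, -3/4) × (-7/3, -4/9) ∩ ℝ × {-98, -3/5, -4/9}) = ∅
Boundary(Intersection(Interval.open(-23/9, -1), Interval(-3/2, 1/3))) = {-3/2, -1}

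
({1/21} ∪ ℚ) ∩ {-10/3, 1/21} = {-10/3, 1/21}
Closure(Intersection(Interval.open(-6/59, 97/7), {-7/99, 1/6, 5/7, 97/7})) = {-7/99, 1/6, 5/7}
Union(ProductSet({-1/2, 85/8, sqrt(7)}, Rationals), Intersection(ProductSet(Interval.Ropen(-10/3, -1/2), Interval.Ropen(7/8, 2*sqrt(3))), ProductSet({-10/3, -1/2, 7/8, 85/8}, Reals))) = Union(ProductSet({-10/3}, Interval.Ropen(7/8, 2*sqrt(3))), ProductSet({-1/2, 85/8, sqrt(7)}, Rationals))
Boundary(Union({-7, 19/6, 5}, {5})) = {-7, 19/6, 5}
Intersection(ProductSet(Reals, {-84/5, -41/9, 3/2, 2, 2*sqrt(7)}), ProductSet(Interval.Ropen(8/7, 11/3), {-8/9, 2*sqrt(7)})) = ProductSet(Interval.Ropen(8/7, 11/3), {2*sqrt(7)})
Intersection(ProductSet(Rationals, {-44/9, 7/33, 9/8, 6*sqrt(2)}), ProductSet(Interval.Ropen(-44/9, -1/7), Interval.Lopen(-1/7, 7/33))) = ProductSet(Intersection(Interval.Ropen(-44/9, -1/7), Rationals), {7/33})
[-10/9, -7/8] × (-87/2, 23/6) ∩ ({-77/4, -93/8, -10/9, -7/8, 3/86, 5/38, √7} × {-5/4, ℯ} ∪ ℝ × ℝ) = [-10/9, -7/8] × (-87/2, 23/6)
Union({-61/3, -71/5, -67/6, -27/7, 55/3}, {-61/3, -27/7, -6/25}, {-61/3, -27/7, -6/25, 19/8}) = {-61/3, -71/5, -67/6, -27/7, -6/25, 19/8, 55/3}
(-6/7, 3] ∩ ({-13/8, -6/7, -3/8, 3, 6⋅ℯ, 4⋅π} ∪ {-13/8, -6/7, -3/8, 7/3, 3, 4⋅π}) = {-3/8, 7/3, 3}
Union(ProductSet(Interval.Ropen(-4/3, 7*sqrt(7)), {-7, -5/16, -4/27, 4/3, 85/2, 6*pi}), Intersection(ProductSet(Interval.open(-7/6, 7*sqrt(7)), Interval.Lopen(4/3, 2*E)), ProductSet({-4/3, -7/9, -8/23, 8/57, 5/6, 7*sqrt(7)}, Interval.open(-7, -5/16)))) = ProductSet(Interval.Ropen(-4/3, 7*sqrt(7)), {-7, -5/16, -4/27, 4/3, 85/2, 6*pi})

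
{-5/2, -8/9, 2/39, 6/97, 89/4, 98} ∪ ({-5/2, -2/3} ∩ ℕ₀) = {-5/2, -8/9, 2/39, 6/97, 89/4, 98}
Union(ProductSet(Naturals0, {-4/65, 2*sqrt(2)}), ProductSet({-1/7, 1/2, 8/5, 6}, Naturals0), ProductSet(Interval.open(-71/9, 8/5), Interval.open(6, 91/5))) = Union(ProductSet({-1/7, 1/2, 8/5, 6}, Naturals0), ProductSet(Interval.open(-71/9, 8/5), Interval.open(6, 91/5)), ProductSet(Naturals0, {-4/65, 2*sqrt(2)}))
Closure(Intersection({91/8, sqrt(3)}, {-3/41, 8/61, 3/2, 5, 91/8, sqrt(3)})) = {91/8, sqrt(3)}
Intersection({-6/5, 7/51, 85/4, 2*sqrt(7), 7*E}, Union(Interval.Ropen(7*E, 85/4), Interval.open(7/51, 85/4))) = {2*sqrt(7), 7*E}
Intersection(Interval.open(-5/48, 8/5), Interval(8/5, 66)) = EmptySet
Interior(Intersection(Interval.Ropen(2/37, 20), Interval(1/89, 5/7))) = Interval.open(2/37, 5/7)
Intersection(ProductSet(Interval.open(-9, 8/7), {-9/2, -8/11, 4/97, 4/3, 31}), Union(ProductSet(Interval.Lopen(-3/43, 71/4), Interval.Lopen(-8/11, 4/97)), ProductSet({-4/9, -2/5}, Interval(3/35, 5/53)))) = ProductSet(Interval.open(-3/43, 8/7), {4/97})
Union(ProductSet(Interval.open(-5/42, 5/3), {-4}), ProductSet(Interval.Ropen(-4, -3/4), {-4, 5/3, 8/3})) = Union(ProductSet(Interval.Ropen(-4, -3/4), {-4, 5/3, 8/3}), ProductSet(Interval.open(-5/42, 5/3), {-4}))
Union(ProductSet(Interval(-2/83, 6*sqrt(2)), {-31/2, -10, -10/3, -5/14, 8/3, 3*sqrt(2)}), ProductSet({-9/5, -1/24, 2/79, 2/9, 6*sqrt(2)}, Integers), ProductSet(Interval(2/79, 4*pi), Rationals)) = Union(ProductSet({-9/5, -1/24, 2/79, 2/9, 6*sqrt(2)}, Integers), ProductSet(Interval(-2/83, 6*sqrt(2)), {-31/2, -10, -10/3, -5/14, 8/3, 3*sqrt(2)}), ProductSet(Interval(2/79, 4*pi), Rationals))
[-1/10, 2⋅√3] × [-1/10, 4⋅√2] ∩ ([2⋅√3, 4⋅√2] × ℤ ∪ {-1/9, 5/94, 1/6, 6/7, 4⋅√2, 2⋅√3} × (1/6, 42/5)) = ({2⋅√3} × {0, 1, …, 5}) ∪ ({5/94, 1/6, 6/7, 2⋅√3} × (1/6, 4⋅√2])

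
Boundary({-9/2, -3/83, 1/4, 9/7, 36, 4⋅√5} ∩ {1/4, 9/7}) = {1/4, 9/7}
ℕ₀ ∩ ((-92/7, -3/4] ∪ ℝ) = ℕ₀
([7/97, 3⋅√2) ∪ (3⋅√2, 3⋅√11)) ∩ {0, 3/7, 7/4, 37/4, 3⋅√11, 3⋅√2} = {3/7, 7/4, 37/4}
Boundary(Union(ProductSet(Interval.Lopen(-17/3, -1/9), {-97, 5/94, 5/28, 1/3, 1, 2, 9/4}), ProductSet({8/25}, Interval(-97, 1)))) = Union(ProductSet({8/25}, Interval(-97, 1)), ProductSet(Interval(-17/3, -1/9), {-97, 5/94, 5/28, 1/3, 1, 2, 9/4}))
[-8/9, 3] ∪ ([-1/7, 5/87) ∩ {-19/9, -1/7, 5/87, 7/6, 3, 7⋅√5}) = [-8/9, 3]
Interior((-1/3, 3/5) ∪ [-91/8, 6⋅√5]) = (-91/8, 6⋅√5)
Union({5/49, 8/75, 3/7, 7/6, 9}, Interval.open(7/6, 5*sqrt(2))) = Union({5/49, 8/75, 3/7, 9}, Interval.Ropen(7/6, 5*sqrt(2)))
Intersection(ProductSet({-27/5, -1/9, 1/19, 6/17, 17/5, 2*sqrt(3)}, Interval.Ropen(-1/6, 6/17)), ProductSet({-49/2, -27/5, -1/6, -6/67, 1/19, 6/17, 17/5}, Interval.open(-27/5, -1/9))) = ProductSet({-27/5, 1/19, 6/17, 17/5}, Interval.Ropen(-1/6, -1/9))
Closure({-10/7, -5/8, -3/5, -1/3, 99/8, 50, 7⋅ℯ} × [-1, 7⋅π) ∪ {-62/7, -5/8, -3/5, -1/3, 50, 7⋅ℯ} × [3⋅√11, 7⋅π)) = ({-10/7, -5/8, -3/5, -1/3, 99/8, 50, 7⋅ℯ} × [-1, 7⋅π]) ∪ ({-62/7, -5/8, -3/5, -1/3, 50, 7⋅ℯ} × [3⋅√11, 7⋅π])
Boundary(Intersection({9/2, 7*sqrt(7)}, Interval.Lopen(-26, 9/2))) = {9/2}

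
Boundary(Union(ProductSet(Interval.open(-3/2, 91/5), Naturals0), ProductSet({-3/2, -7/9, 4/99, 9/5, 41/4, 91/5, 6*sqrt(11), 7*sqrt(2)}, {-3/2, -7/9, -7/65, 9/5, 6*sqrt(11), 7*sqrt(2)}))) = Union(ProductSet({-3/2, -7/9, 4/99, 9/5, 41/4, 91/5, 6*sqrt(11), 7*sqrt(2)}, {-3/2, -7/9, -7/65, 9/5, 6*sqrt(11), 7*sqrt(2)}), ProductSet(Interval(-3/2, 91/5), Naturals0))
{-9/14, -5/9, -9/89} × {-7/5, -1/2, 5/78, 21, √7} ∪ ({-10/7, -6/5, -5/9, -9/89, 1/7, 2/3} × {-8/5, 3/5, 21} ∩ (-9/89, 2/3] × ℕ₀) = ({1/7, 2/3} × {21}) ∪ ({-9/14, -5/9, -9/89} × {-7/5, -1/2, 5/78, 21, √7})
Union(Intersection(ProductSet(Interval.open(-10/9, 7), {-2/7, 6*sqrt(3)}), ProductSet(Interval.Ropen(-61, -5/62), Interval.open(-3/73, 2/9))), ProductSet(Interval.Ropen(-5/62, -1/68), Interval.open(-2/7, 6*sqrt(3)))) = ProductSet(Interval.Ropen(-5/62, -1/68), Interval.open(-2/7, 6*sqrt(3)))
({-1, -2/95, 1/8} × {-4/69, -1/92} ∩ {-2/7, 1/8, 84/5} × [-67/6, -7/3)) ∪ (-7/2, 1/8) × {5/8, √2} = (-7/2, 1/8) × {5/8, √2}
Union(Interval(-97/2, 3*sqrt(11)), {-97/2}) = Interval(-97/2, 3*sqrt(11))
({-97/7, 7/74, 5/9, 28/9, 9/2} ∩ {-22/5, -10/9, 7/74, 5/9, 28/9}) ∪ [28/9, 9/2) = {7/74, 5/9} ∪ [28/9, 9/2)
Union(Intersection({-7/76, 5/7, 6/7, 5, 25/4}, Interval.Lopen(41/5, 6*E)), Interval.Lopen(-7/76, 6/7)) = Interval.Lopen(-7/76, 6/7)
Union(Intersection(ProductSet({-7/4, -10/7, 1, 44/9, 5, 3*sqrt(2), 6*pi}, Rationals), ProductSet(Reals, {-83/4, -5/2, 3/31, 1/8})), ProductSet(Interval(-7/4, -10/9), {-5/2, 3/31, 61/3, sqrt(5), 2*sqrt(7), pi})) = Union(ProductSet({-7/4, -10/7, 1, 44/9, 5, 3*sqrt(2), 6*pi}, {-83/4, -5/2, 3/31, 1/8}), ProductSet(Interval(-7/4, -10/9), {-5/2, 3/31, 61/3, sqrt(5), 2*sqrt(7), pi}))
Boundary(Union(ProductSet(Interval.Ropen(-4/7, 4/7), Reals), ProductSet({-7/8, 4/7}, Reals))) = ProductSet({-7/8, -4/7, 4/7}, Reals)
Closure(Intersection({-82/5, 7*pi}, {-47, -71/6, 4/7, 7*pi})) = {7*pi}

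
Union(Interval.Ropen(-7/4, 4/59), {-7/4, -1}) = Interval.Ropen(-7/4, 4/59)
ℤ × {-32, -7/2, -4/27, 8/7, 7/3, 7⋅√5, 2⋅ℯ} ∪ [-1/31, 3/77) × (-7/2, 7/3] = ([-1/31, 3/77) × (-7/2, 7/3]) ∪ (ℤ × {-32, -7/2, -4/27, 8/7, 7/3, 7⋅√5, 2⋅ℯ})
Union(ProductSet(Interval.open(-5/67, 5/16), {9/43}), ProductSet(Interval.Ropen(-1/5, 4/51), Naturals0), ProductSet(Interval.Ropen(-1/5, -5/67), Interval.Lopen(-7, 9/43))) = Union(ProductSet(Interval.Ropen(-1/5, -5/67), Interval.Lopen(-7, 9/43)), ProductSet(Interval.Ropen(-1/5, 4/51), Naturals0), ProductSet(Interval.open(-5/67, 5/16), {9/43}))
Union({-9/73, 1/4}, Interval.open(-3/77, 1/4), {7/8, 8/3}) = Union({-9/73, 7/8, 8/3}, Interval.Lopen(-3/77, 1/4))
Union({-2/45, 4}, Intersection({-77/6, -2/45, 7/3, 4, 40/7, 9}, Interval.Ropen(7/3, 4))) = {-2/45, 7/3, 4}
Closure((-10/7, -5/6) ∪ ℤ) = ℤ ∪ [-10/7, -5/6]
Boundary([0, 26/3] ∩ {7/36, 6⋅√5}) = {7/36}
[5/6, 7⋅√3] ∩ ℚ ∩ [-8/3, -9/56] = ∅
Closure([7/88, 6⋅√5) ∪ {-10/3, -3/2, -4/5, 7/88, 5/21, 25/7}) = {-10/3, -3/2, -4/5} ∪ [7/88, 6⋅√5]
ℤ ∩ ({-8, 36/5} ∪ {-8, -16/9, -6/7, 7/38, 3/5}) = {-8}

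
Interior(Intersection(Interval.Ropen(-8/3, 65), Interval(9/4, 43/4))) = Interval.open(9/4, 43/4)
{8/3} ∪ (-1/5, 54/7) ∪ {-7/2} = {-7/2} ∪ (-1/5, 54/7)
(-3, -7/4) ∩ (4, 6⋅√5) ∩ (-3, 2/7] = ∅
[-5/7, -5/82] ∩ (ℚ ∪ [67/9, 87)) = ℚ ∩ [-5/7, -5/82]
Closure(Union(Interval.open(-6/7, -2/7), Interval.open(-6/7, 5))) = Interval(-6/7, 5)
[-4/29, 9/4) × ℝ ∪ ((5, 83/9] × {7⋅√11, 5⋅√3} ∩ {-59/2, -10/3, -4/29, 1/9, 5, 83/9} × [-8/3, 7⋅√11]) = ([-4/29, 9/4) × ℝ) ∪ ({83/9} × {7⋅√11, 5⋅√3})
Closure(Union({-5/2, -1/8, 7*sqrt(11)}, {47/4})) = {-5/2, -1/8, 47/4, 7*sqrt(11)}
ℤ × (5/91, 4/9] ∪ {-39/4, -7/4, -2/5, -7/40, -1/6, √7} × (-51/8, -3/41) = (ℤ × (5/91, 4/9]) ∪ ({-39/4, -7/4, -2/5, -7/40, -1/6, √7} × (-51/8, -3/41))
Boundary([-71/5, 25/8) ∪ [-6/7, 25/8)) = {-71/5, 25/8}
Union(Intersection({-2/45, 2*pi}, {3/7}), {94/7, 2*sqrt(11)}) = {94/7, 2*sqrt(11)}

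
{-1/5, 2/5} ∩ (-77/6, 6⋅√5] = {-1/5, 2/5}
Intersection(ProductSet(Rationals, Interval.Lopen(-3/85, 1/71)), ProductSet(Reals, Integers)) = ProductSet(Rationals, Range(0, 1, 1))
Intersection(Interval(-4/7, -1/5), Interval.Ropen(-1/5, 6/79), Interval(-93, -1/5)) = {-1/5}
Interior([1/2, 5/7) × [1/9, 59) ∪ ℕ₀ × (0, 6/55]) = (1/2, 5/7) × (1/9, 59)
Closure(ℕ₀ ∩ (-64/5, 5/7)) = {0}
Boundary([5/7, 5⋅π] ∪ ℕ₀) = {5/7, 5⋅π} ∪ (ℕ₀ \ (5/7, 5⋅π))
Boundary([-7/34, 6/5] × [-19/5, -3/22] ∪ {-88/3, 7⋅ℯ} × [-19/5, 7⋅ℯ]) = ({-7/34, 6/5} × [-19/5, -3/22]) ∪ ([-7/34, 6/5] × {-19/5, -3/22}) ∪ ({-88/3, 7⋅ℯ} × [-19/5, 7⋅ℯ])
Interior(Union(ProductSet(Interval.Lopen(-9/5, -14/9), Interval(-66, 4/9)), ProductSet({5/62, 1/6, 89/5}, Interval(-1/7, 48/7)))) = ProductSet(Interval.open(-9/5, -14/9), Interval.open(-66, 4/9))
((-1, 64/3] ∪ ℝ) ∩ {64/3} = {64/3}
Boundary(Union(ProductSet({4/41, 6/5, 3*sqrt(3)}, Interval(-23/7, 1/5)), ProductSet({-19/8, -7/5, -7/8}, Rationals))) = Union(ProductSet({-19/8, -7/5, -7/8}, Reals), ProductSet({4/41, 6/5, 3*sqrt(3)}, Interval(-23/7, 1/5)))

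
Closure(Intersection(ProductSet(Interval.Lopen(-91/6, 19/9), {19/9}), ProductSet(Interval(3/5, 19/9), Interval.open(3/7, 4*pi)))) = ProductSet(Interval(3/5, 19/9), {19/9})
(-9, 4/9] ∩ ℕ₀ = {0}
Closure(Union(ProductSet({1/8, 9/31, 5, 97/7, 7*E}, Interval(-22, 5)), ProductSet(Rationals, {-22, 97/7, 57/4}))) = Union(ProductSet({1/8, 9/31, 5, 97/7, 7*E}, Interval(-22, 5)), ProductSet(Reals, {-22, 97/7, 57/4}))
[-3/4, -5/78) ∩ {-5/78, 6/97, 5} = ∅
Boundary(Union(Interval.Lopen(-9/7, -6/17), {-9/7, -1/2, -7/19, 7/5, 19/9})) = {-9/7, -6/17, 7/5, 19/9}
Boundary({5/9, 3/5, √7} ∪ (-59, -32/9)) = {-59, -32/9, 5/9, 3/5, √7}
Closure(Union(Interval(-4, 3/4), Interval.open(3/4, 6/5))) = Interval(-4, 6/5)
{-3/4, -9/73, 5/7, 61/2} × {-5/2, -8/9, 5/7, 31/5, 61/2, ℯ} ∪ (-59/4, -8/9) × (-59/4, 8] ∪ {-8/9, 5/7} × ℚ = ({-8/9, 5/7} × ℚ) ∪ ((-59/4, -8/9) × (-59/4, 8]) ∪ ({-3/4, -9/73, 5/7, 61/2} × {-5/2, -8/9, 5/7, 31/5, 61/2, ℯ})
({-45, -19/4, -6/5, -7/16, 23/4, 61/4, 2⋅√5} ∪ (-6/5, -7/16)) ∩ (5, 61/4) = {23/4}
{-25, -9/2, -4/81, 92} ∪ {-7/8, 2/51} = {-25, -9/2, -7/8, -4/81, 2/51, 92}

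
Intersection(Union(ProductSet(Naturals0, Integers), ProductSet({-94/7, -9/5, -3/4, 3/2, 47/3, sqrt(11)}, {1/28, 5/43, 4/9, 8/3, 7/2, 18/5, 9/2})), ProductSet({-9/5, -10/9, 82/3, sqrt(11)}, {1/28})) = ProductSet({-9/5, sqrt(11)}, {1/28})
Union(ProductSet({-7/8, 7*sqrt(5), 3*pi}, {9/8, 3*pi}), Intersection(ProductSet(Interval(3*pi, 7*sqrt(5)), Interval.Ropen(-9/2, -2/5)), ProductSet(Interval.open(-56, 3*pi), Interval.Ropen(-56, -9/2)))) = ProductSet({-7/8, 7*sqrt(5), 3*pi}, {9/8, 3*pi})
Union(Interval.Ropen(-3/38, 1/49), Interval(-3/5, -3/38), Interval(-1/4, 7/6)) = Interval(-3/5, 7/6)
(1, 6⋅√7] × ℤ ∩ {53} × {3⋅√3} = ∅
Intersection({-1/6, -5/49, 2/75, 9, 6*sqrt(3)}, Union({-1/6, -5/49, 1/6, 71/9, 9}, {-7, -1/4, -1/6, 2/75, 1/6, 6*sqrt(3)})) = {-1/6, -5/49, 2/75, 9, 6*sqrt(3)}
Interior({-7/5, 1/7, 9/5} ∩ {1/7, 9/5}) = ∅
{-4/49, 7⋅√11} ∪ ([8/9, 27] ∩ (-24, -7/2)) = {-4/49, 7⋅√11}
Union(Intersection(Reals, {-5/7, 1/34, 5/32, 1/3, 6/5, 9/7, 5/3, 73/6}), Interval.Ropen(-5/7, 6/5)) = Union({9/7, 5/3, 73/6}, Interval(-5/7, 6/5))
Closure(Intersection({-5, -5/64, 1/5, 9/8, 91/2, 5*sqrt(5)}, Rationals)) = {-5, -5/64, 1/5, 9/8, 91/2}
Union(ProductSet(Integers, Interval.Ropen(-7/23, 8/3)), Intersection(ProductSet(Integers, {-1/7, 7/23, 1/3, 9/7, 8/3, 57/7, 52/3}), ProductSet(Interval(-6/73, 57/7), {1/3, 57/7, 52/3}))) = Union(ProductSet(Integers, Interval.Ropen(-7/23, 8/3)), ProductSet(Range(0, 9, 1), {1/3, 57/7, 52/3}))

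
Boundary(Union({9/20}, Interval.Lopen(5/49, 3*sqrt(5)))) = {5/49, 3*sqrt(5)}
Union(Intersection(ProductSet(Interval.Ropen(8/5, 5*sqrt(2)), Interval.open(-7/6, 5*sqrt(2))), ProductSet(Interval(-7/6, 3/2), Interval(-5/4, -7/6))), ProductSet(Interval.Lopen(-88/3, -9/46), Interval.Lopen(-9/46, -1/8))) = ProductSet(Interval.Lopen(-88/3, -9/46), Interval.Lopen(-9/46, -1/8))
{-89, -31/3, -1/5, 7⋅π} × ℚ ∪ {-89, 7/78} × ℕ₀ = ({-89, 7/78} × ℕ₀) ∪ ({-89, -31/3, -1/5, 7⋅π} × ℚ)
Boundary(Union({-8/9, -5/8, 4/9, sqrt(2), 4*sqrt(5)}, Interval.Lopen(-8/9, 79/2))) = {-8/9, 79/2}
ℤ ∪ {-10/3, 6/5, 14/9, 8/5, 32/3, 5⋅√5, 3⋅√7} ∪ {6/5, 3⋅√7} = ℤ ∪ {-10/3, 6/5, 14/9, 8/5, 32/3, 5⋅√5, 3⋅√7}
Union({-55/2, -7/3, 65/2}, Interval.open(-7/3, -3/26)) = Union({-55/2, 65/2}, Interval.Ropen(-7/3, -3/26))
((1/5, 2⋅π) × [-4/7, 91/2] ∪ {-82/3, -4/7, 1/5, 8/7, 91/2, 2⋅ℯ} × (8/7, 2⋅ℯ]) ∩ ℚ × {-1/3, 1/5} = (ℚ ∩ (1/5, 2⋅π)) × {-1/3, 1/5}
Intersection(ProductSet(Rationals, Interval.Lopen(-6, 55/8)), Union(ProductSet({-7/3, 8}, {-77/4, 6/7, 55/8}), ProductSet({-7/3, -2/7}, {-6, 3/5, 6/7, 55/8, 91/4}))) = Union(ProductSet({-7/3, -2/7}, {3/5, 6/7, 55/8}), ProductSet({-7/3, 8}, {6/7, 55/8}))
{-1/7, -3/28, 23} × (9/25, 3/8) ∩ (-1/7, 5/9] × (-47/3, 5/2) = {-3/28} × (9/25, 3/8)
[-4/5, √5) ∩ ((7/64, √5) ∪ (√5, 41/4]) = (7/64, √5)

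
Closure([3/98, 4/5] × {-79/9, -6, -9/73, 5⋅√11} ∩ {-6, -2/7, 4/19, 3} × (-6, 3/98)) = {4/19} × {-9/73}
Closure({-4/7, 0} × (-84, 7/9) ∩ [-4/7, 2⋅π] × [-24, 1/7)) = {-4/7, 0} × [-24, 1/7]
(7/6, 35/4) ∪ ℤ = ℤ ∪ (7/6, 35/4)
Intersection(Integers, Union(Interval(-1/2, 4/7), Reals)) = Integers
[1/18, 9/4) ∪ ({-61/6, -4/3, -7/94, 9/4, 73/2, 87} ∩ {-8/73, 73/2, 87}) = [1/18, 9/4) ∪ {73/2, 87}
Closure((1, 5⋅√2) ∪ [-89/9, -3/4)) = [-89/9, -3/4] ∪ [1, 5⋅√2]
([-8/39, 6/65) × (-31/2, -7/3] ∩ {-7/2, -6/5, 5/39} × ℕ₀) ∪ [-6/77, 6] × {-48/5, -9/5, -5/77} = [-6/77, 6] × {-48/5, -9/5, -5/77}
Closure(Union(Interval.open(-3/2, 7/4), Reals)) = Interval(-oo, oo)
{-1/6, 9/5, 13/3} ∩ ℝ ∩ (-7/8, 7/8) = {-1/6}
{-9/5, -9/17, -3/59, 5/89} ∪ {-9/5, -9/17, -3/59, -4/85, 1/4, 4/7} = {-9/5, -9/17, -3/59, -4/85, 5/89, 1/4, 4/7}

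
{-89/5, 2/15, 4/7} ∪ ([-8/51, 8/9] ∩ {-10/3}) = {-89/5, 2/15, 4/7}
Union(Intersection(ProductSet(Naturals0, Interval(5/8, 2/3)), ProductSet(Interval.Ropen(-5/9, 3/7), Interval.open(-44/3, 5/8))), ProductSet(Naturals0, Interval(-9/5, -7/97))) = ProductSet(Naturals0, Interval(-9/5, -7/97))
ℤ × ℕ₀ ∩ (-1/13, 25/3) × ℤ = {0, 1, …, 8} × ℕ₀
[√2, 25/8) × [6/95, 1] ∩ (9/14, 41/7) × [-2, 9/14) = [√2, 25/8) × [6/95, 9/14)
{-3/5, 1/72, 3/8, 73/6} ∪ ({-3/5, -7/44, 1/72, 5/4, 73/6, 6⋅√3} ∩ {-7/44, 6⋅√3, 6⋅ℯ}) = {-3/5, -7/44, 1/72, 3/8, 73/6, 6⋅√3}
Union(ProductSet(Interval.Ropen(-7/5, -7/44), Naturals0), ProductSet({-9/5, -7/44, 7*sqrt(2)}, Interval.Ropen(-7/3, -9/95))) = Union(ProductSet({-9/5, -7/44, 7*sqrt(2)}, Interval.Ropen(-7/3, -9/95)), ProductSet(Interval.Ropen(-7/5, -7/44), Naturals0))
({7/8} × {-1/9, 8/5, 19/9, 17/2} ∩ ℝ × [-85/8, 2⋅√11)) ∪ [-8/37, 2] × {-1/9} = ({7/8} × {-1/9, 8/5, 19/9}) ∪ ([-8/37, 2] × {-1/9})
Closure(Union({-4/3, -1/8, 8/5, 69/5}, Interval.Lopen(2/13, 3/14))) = Union({-4/3, -1/8, 8/5, 69/5}, Interval(2/13, 3/14))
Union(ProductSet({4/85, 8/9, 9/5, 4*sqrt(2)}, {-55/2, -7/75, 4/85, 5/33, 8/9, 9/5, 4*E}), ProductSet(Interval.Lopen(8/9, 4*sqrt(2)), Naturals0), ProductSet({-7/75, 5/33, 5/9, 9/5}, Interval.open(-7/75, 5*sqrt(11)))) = Union(ProductSet({-7/75, 5/33, 5/9, 9/5}, Interval.open(-7/75, 5*sqrt(11))), ProductSet({4/85, 8/9, 9/5, 4*sqrt(2)}, {-55/2, -7/75, 4/85, 5/33, 8/9, 9/5, 4*E}), ProductSet(Interval.Lopen(8/9, 4*sqrt(2)), Naturals0))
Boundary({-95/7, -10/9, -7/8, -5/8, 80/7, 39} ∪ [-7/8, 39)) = {-95/7, -10/9, -7/8, 39}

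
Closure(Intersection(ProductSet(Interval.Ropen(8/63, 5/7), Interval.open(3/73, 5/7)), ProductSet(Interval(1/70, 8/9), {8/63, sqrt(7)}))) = ProductSet(Interval(8/63, 5/7), {8/63})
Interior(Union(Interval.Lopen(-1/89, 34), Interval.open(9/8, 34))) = Interval.open(-1/89, 34)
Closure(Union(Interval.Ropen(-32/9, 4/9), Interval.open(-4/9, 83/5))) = Interval(-32/9, 83/5)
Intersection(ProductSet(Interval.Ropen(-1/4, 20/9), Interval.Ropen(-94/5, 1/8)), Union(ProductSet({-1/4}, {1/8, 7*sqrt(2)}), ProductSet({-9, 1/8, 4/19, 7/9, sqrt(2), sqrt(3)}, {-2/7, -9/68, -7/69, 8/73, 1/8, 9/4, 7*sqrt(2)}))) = ProductSet({1/8, 4/19, 7/9, sqrt(2), sqrt(3)}, {-2/7, -9/68, -7/69, 8/73})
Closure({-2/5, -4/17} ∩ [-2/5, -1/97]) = {-2/5, -4/17}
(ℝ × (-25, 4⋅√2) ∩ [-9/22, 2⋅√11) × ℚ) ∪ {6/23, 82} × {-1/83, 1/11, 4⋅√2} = ({6/23, 82} × {-1/83, 1/11, 4⋅√2}) ∪ ([-9/22, 2⋅√11) × (ℚ ∩ (-25, 4⋅√2)))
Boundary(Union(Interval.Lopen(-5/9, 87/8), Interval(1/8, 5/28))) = {-5/9, 87/8}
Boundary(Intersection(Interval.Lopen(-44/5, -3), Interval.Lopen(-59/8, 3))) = {-59/8, -3}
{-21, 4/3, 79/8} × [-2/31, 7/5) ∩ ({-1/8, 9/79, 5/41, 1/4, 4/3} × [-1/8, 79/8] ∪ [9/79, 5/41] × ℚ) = {4/3} × [-2/31, 7/5)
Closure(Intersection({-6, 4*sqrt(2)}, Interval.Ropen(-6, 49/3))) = {-6, 4*sqrt(2)}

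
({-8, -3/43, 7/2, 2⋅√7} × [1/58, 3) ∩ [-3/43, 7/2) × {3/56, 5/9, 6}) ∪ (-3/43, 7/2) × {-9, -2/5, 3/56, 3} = ({-3/43} × {3/56, 5/9}) ∪ ((-3/43, 7/2) × {-9, -2/5, 3/56, 3})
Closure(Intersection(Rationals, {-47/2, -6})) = {-47/2, -6}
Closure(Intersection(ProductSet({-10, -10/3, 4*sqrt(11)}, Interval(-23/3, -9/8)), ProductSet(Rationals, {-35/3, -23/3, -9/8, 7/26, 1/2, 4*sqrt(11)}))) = ProductSet({-10, -10/3}, {-23/3, -9/8})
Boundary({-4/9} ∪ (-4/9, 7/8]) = {-4/9, 7/8}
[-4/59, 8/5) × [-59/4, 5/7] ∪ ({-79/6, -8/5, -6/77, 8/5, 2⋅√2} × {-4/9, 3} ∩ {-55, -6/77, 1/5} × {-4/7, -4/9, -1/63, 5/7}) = ({-6/77} × {-4/9}) ∪ ([-4/59, 8/5) × [-59/4, 5/7])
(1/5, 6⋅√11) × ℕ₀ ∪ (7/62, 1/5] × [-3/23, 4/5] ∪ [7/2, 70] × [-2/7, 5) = ((7/62, 1/5] × [-3/23, 4/5]) ∪ ((1/5, 6⋅√11) × ℕ₀) ∪ ([7/2, 70] × [-2/7, 5))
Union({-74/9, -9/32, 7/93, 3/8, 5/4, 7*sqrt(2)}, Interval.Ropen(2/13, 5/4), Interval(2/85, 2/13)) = Union({-74/9, -9/32, 7*sqrt(2)}, Interval(2/85, 5/4))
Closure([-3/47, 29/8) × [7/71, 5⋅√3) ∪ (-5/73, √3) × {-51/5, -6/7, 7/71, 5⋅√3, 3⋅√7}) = ({-3/47, 29/8} × [7/71, 5⋅√3]) ∪ ([-3/47, 29/8] × {7/71, 5⋅√3}) ∪ ([-3/47, 29/8) × [7/71, 5⋅√3)) ∪ ([-5/73, √3] × {-51/5, -6/7, 7/71, 5⋅√3}) ∪ ([-5/73, √3) × {-51/5, -6/7, 7/71, 5⋅√3, 3⋅√7})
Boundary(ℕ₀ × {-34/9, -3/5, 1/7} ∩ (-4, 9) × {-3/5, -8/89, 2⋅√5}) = {0, 1, …, 8} × {-3/5}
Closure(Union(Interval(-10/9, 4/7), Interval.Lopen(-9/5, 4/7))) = Interval(-9/5, 4/7)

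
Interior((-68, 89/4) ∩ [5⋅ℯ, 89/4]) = (5⋅ℯ, 89/4)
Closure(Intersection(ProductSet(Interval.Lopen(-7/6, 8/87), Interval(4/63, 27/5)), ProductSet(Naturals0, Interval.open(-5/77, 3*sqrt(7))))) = ProductSet(Range(0, 1, 1), Interval(4/63, 27/5))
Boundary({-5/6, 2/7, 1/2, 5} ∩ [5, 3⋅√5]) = {5}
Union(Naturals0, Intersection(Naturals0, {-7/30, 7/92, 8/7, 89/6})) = Naturals0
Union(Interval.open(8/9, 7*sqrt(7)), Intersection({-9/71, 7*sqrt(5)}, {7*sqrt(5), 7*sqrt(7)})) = Interval.open(8/9, 7*sqrt(7))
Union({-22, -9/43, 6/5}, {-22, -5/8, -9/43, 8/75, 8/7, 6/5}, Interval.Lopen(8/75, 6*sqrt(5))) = Union({-22, -5/8, -9/43}, Interval(8/75, 6*sqrt(5)))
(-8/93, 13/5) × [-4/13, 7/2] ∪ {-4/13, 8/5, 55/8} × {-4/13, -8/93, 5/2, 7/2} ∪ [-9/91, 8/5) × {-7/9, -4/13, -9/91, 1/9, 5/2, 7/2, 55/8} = ({-4/13, 8/5, 55/8} × {-4/13, -8/93, 5/2, 7/2}) ∪ ((-8/93, 13/5) × [-4/13, 7/2]) ∪ ([-9/91, 8/5) × {-7/9, -4/13, -9/91, 1/9, 5/2, 7/2, 55/8})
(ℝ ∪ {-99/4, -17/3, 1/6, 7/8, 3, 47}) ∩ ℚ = ℚ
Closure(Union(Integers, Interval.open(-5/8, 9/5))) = Union(Integers, Interval(-5/8, 9/5))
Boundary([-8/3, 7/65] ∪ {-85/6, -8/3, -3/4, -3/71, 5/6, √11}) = {-85/6, -8/3, 7/65, 5/6, √11}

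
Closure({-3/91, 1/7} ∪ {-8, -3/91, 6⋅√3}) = {-8, -3/91, 1/7, 6⋅√3}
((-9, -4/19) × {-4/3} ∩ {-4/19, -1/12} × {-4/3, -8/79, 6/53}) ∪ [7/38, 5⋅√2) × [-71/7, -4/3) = [7/38, 5⋅√2) × [-71/7, -4/3)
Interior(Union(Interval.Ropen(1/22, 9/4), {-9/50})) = Interval.open(1/22, 9/4)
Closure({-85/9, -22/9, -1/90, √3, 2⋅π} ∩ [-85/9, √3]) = {-85/9, -22/9, -1/90, √3}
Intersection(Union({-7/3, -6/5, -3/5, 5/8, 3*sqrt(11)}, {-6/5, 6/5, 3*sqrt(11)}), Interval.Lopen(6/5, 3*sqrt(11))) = {3*sqrt(11)}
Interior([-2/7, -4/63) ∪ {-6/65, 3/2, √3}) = (-2/7, -4/63)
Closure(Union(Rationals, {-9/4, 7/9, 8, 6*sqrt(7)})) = Reals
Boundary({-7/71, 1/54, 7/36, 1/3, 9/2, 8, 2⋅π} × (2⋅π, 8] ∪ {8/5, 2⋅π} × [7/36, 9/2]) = ({8/5, 2⋅π} × [7/36, 9/2]) ∪ ({-7/71, 1/54, 7/36, 1/3, 9/2, 8, 2⋅π} × [2⋅π, 8])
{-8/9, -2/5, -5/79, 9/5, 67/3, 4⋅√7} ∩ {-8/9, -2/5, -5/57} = {-8/9, -2/5}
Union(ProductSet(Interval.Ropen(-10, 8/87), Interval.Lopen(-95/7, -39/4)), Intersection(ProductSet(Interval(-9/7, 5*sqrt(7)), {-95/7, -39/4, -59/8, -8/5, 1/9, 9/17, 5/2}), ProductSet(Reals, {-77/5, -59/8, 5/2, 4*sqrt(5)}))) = Union(ProductSet(Interval.Ropen(-10, 8/87), Interval.Lopen(-95/7, -39/4)), ProductSet(Interval(-9/7, 5*sqrt(7)), {-59/8, 5/2}))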